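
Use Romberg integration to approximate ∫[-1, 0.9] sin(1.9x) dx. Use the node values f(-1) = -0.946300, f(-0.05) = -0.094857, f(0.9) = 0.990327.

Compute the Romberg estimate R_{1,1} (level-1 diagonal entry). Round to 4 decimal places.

-0.1062

R_{0,0} (trapezoid, 1 panel, h=1.9000): 0.041826
R_{1,0} (trapezoid, 2 panels, h=0.9500): -0.069201
R_{1,1} = -0.069201 + (-0.069201 − 0.041826)/3 = -0.106210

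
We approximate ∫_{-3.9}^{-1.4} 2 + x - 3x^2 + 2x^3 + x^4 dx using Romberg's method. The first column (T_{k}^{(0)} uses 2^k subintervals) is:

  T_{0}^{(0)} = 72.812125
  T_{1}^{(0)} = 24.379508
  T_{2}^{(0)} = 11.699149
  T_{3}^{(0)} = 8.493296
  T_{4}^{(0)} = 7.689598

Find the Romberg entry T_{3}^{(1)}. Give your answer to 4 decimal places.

Richardson extrapolation on the trapezoidal column (denominator 4−1=3):
T_{3}^{(1)} = 8.493296 + (8.493296 − 11.699149)/3 = 7.424678

7.4247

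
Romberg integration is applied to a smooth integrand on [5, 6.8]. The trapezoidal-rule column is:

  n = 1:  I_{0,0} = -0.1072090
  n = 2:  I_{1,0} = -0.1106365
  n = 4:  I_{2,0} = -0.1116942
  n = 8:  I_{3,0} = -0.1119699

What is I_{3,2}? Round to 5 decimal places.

Richardson extrapolation on the trapezoidal column (denominator 4−1=3):
I_{2,1} = -0.1116942 + (-0.1116942 − (-0.1106365))/3 = -0.1120468
I_{3,1} = (4·(-0.1119699) − (-0.1116942)) / 3 = -0.1120618
I_{3,2} = (16·(-0.1120618) − (-0.1120468)) / 15 = -0.1120628

-0.11206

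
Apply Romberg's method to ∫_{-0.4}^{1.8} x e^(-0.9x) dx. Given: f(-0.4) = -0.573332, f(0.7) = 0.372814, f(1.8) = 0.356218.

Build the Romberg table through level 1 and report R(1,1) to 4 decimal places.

R(0,0) (trapezoid, 1 panel, h=2.2000): -0.238825
R(1,0) (trapezoid, 2 panels, h=1.1000): 0.290683
R(1,1) = 0.290683 + (0.290683 − (-0.238825))/3 = 0.467186

0.4672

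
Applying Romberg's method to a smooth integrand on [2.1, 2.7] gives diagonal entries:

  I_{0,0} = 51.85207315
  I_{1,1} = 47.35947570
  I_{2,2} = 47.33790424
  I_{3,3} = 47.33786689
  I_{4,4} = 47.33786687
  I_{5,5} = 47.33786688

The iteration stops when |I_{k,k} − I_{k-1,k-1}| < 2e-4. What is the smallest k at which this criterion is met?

|I_{1,1} − I_{0,0}| = 4.49259745 ≥ 2e-4
|I_{2,2} − I_{1,1}| = 0.02157146 ≥ 2e-4
|I_{3,3} − I_{2,2}| = 0.00003735 < 2e-4

k = 3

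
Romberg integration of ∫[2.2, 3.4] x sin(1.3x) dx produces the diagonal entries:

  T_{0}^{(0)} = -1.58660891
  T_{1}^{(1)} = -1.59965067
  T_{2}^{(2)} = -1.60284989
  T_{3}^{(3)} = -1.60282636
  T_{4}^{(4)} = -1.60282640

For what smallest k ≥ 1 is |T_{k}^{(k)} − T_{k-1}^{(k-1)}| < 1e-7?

|T_{1}^{(1)} − T_{0}^{(0)}| = 0.01304176 ≥ 1e-7
|T_{2}^{(2)} − T_{1}^{(1)}| = 0.00319922 ≥ 1e-7
|T_{3}^{(3)} − T_{2}^{(2)}| = 0.00002353 ≥ 1e-7
|T_{4}^{(4)} − T_{3}^{(3)}| = 0.00000004 < 1e-7

k = 4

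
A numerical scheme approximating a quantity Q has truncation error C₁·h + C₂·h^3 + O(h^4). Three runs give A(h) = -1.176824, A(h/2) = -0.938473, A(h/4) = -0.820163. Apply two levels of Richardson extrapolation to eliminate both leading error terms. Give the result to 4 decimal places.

-0.7021

First eliminate the h term (factor 2^1 = 2):
  B₁ = (2·(-0.938473) − (-1.176824))/1 = -0.700122
  B₂ = (2·(-0.820163) − (-0.938473))/1 = -0.701853
Then eliminate the h^3 term (factor 2^3 = 8):
  (8·(-0.701853) − (-0.700122))/7 = -0.702100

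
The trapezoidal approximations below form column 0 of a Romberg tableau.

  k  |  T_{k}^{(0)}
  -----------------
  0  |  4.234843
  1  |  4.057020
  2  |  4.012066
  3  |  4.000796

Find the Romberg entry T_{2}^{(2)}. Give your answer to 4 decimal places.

3.9970

Richardson extrapolation on the trapezoidal column (denominator 4−1=3):
T_{1}^{(1)} = (4·4.057020 − 4.234843) / 3 = 3.997746
T_{2}^{(1)} = (4·4.012066 − 4.057020) / 3 = 3.997081
T_{2}^{(2)} = 3.997081 + (3.997081 − 3.997746)/15 = 3.997037
(Column j=1 coincides with Simpson's rule on the same nodes.)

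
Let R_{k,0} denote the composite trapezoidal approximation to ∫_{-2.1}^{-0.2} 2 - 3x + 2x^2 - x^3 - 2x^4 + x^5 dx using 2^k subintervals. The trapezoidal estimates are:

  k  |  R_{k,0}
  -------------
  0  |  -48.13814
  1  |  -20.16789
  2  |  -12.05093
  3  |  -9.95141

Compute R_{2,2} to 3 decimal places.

-9.245

Richardson extrapolation on the trapezoidal column (denominator 4−1=3):
R_{1,1} = -20.16789 + (-20.16789 − (-48.13814))/3 = -10.84447
R_{2,1} = -12.05093 + (-12.05093 − (-20.16789))/3 = -9.34528
R_{2,2} = (16·(-9.34528) − (-10.84447)) / 15 = -9.24533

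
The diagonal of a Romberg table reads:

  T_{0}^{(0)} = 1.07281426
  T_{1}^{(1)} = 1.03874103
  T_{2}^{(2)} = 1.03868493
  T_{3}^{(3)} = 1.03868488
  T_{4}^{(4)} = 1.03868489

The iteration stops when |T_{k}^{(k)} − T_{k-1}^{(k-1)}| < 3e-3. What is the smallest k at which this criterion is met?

k = 2

|T_{1}^{(1)} − T_{0}^{(0)}| = 0.03407323 ≥ 3e-3
|T_{2}^{(2)} − T_{1}^{(1)}| = 0.00005610 < 3e-3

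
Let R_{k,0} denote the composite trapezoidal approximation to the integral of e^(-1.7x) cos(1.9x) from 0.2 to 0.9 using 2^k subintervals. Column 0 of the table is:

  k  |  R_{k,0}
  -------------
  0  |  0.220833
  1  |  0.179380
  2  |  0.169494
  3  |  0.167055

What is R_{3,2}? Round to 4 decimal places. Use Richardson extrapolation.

R_{2,1} = (4·0.169494 − 0.179380) / 3 = 0.166199
R_{3,1} = 0.167055 + (0.167055 − 0.169494)/3 = 0.166242
R_{3,2} = 0.166242 + (0.166242 − 0.166199)/15 = 0.166245

0.1662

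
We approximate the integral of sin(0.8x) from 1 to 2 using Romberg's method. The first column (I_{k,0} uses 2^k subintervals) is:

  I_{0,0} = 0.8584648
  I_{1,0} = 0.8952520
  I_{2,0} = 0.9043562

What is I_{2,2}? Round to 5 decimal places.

Richardson extrapolation on the trapezoidal column (denominator 4−1=3):
I_{1,1} = 0.8952520 + (0.8952520 − 0.8584648)/3 = 0.9075144
I_{2,1} = (4·0.9043562 − 0.8952520) / 3 = 0.9073909
I_{2,2} = 0.9073909 + (0.9073909 − 0.9075144)/15 = 0.9073827

0.90738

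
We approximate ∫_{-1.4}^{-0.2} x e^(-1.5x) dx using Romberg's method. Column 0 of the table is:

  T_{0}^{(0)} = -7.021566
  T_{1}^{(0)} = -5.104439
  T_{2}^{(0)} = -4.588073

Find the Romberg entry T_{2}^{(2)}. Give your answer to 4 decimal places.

Richardson extrapolation on the trapezoidal column (denominator 4−1=3):
T_{1}^{(1)} = -5.104439 + (-5.104439 − (-7.021566))/3 = -4.465397
T_{2}^{(1)} = -4.588073 + (-4.588073 − (-5.104439))/3 = -4.415951
T_{2}^{(2)} = -4.415951 + (-4.415951 − (-4.465397))/15 = -4.412655
(Column j=1 coincides with Simpson's rule on the same nodes.)

-4.4127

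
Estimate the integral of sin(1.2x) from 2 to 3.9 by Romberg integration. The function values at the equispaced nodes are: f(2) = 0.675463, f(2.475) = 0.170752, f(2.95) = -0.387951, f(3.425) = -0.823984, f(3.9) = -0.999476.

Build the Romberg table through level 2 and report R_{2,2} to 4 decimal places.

-0.5875

R_{0,0} (trapezoid, 1 panel, h=1.9000): -0.307812
R_{1,0} (trapezoid, 2 panels, h=0.9500): -0.522460
R_{2,0} (trapezoid, 4 panels, h=0.4750): -0.571515
R_{1,1} = -0.522460 + (-0.522460 − (-0.307812))/3 = -0.594009
R_{2,1} = -0.571515 + (-0.571515 − (-0.522460))/3 = -0.587867
R_{2,2} = -0.587867 + (-0.587867 − (-0.594009))/15 = -0.587458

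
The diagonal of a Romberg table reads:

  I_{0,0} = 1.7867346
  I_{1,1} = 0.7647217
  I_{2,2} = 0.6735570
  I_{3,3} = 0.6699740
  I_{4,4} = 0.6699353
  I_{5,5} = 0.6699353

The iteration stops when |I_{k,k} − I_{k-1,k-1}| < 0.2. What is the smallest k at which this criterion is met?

|I_{1,1} − I_{0,0}| = 1.0220129 ≥ 0.2
|I_{2,2} − I_{1,1}| = 0.0911647 < 0.2

k = 2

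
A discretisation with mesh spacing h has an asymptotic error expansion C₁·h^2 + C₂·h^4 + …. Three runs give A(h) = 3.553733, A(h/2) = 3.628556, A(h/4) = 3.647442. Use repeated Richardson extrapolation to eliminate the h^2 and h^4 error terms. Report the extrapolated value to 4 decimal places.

3.6538

First eliminate the h^2 term (factor 2^2 = 4):
  B₁ = (4·3.628556 − 3.553733)/3 = 3.653497
  B₂ = (4·3.647442 − 3.628556)/3 = 3.653737
Then eliminate the h^4 term (factor 2^4 = 16):
  (16·3.653737 − 3.653497)/15 = 3.653753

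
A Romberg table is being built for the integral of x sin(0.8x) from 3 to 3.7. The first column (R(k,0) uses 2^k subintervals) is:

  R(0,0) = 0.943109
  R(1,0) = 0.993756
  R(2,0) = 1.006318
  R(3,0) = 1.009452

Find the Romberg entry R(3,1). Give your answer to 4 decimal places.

Richardson extrapolation on the trapezoidal column (denominator 4−1=3):
R(3,1) = 1.009452 + (1.009452 − 1.006318)/3 = 1.010497

1.0105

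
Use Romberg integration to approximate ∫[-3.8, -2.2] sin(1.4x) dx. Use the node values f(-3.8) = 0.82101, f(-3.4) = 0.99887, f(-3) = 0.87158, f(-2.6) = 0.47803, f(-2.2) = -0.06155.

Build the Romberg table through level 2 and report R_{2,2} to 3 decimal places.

R_{0,0} (trapezoid, 1 panel, h=1.6000): 0.60757
R_{1,0} (trapezoid, 2 panels, h=0.8000): 1.00105
R_{2,0} (trapezoid, 4 panels, h=0.4000): 1.09128
R_{1,1} = 1.00105 + (1.00105 − 0.60757)/3 = 1.13221
R_{2,1} = 1.09128 + (1.09128 − 1.00105)/3 = 1.12136
R_{2,2} = 1.12136 + (1.12136 − 1.13221)/15 = 1.12064

1.121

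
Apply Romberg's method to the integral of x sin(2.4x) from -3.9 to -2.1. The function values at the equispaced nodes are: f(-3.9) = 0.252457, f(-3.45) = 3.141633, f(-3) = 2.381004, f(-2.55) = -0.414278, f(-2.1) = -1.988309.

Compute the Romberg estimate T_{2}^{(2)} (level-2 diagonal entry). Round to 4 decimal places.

2.0739

T_{0}^{(0)} (trapezoid, 1 panel, h=1.8000): -1.562267
T_{1}^{(0)} (trapezoid, 2 panels, h=0.9000): 1.361770
T_{2}^{(0)} (trapezoid, 4 panels, h=0.4500): 1.908195
T_{1}^{(1)} = 1.361770 + (1.361770 − (-1.562267))/3 = 2.336449
T_{2}^{(1)} = 1.908195 + (1.908195 − 1.361770)/3 = 2.090337
T_{2}^{(2)} = 2.090337 + (2.090337 − 2.336449)/15 = 2.073930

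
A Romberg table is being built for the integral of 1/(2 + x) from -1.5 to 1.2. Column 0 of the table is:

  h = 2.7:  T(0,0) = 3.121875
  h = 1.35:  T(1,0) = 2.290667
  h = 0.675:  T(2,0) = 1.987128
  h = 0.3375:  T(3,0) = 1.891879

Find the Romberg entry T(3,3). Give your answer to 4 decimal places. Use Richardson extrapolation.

1.8581

T(1,1) = (4·2.290667 − 3.121875) / 3 = 2.013598
T(2,1) = 1.987128 + (1.987128 − 2.290667)/3 = 1.885948
T(3,1) = 1.891879 + (1.891879 − 1.987128)/3 = 1.860129
T(2,2) = 1.885948 + (1.885948 − 2.013598)/15 = 1.877438
T(3,2) = (16·1.860129 − 1.885948) / 15 = 1.858408
T(3,3) = (64·1.858408 − 1.877438) / 63 = 1.858106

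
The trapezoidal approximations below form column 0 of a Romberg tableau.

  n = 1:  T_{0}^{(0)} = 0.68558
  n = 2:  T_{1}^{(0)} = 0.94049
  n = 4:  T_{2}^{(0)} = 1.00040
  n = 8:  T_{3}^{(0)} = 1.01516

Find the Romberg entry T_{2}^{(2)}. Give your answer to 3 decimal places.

1.020

T_{1}^{(1)} = 0.94049 + (0.94049 − 0.68558)/3 = 1.02546
T_{2}^{(1)} = 1.00040 + (1.00040 − 0.94049)/3 = 1.02037
T_{2}^{(2)} = (16·1.02037 − 1.02546) / 15 = 1.02003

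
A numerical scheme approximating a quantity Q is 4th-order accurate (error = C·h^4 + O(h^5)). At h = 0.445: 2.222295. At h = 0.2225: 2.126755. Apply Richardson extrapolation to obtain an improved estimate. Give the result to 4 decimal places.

The leading error scales as h^4; refining by a factor of 2 reduces it by 2^4 = 16.
Extrapolated value = (16·A(h/2) − A(h)) / (16 − 1)
= (16·2.126755 − 2.222295) / 15
= 31.805785 / 15 = 2.120386

2.1204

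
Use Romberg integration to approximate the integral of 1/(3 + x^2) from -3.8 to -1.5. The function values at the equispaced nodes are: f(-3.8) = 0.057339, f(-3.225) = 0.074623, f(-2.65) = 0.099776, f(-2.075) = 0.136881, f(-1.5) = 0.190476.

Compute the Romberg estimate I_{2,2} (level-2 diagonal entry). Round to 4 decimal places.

I_{0,0} (trapezoid, 1 panel, h=2.3000): 0.284987
I_{1,0} (trapezoid, 2 panels, h=1.1500): 0.257236
I_{2,0} (trapezoid, 4 panels, h=0.5750): 0.250233
I_{1,1} = 0.257236 + (0.257236 − 0.284987)/3 = 0.247986
I_{2,1} = 0.250233 + (0.250233 − 0.257236)/3 = 0.247899
I_{2,2} = 0.247899 + (0.247899 − 0.247986)/15 = 0.247893

0.2479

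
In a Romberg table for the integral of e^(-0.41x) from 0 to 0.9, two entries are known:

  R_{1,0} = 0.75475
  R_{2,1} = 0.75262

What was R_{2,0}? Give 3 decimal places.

0.753

From R_{2,1} = (4·R_{2,0} − R_{1,0})/3, solve for R_{2,0}:
4·R_{2,0} = 3·0.75262 + 0.75475 = 3.01261
R_{2,0} = 0.75315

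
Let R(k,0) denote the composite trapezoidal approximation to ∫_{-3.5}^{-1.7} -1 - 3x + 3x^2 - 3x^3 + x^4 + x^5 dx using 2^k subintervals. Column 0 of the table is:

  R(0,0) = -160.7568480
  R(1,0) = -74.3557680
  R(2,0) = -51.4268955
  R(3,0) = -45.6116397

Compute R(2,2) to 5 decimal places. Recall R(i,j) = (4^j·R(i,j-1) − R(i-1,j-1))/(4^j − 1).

-43.66584

R(1,1) = -74.3557680 + (-74.3557680 − (-160.7568480))/3 = -45.5554080
R(2,1) = (4·(-51.4268955) − (-74.3557680)) / 3 = -43.7839380
R(2,2) = (16·(-43.7839380) − (-45.5554080)) / 15 = -43.6658400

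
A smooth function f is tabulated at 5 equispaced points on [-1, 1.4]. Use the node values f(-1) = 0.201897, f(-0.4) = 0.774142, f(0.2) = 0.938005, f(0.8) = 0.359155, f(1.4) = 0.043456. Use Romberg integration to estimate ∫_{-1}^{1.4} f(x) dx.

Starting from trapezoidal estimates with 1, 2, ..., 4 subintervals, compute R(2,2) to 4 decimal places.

R(0,0) (trapezoid, 1 panel, h=2.4000): 0.294424
R(1,0) (trapezoid, 2 panels, h=1.2000): 1.272818
R(2,0) (trapezoid, 4 panels, h=0.6000): 1.316387
R(1,1) = 1.272818 + (1.272818 − 0.294424)/3 = 1.598949
R(2,1) = 1.316387 + (1.316387 − 1.272818)/3 = 1.330910
R(2,2) = 1.330910 + (1.330910 − 1.598949)/15 = 1.313041

1.3130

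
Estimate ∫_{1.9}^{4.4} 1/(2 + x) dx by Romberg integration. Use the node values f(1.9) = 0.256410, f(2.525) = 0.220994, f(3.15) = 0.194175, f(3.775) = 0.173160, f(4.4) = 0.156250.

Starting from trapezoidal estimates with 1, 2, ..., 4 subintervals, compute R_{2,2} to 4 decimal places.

R_{0,0} (trapezoid, 1 panel, h=2.5000): 0.515825
R_{1,0} (trapezoid, 2 panels, h=1.2500): 0.500631
R_{2,0} (trapezoid, 4 panels, h=0.6250): 0.496662
R_{1,1} = 0.500631 + (0.500631 − 0.515825)/3 = 0.495566
R_{2,1} = 0.496662 + (0.496662 − 0.500631)/3 = 0.495339
R_{2,2} = 0.495339 + (0.495339 − 0.495566)/15 = 0.495324

0.4953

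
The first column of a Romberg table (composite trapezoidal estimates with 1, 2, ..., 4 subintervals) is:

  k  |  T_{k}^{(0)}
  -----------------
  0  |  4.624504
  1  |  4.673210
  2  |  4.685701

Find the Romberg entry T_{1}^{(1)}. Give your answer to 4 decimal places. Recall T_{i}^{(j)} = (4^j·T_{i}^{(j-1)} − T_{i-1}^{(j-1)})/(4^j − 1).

4.6894

Richardson extrapolation on the trapezoidal column (denominator 4−1=3):
T_{1}^{(1)} = 4.673210 + (4.673210 − 4.624504)/3 = 4.689445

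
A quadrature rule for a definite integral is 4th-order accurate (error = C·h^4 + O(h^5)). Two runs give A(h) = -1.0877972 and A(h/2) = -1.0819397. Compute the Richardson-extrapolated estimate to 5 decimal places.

-1.08155

The leading error scales as h^4; refining by a factor of 2 reduces it by 2^4 = 16.
Extrapolated value = (16·A(h/2) − A(h)) / (16 − 1)
= (16·(-1.0819397) − (-1.0877972)) / 15
= -16.2232380 / 15 = -1.0815492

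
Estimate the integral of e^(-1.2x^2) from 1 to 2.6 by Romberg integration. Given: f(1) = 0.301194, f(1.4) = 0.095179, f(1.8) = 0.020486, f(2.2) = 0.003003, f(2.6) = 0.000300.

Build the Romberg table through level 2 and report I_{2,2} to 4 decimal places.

0.0977

I_{0,0} (trapezoid, 1 panel, h=1.6000): 0.241195
I_{1,0} (trapezoid, 2 panels, h=0.8000): 0.136986
I_{2,0} (trapezoid, 4 panels, h=0.4000): 0.107766
I_{1,1} = 0.136986 + (0.136986 − 0.241195)/3 = 0.102250
I_{2,1} = 0.107766 + (0.107766 − 0.136986)/3 = 0.098026
I_{2,2} = 0.098026 + (0.098026 − 0.102250)/15 = 0.097744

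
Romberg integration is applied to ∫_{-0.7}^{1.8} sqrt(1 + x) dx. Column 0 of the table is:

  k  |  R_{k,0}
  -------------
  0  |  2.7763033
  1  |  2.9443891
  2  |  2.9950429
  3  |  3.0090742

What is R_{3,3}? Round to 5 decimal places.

3.01389

Richardson extrapolation on the trapezoidal column (denominator 4−1=3):
R_{1,1} = 2.9443891 + (2.9443891 − 2.7763033)/3 = 3.0004177
R_{2,1} = (4·2.9950429 − 2.9443891) / 3 = 3.0119275
R_{3,1} = 3.0090742 + (3.0090742 − 2.9950429)/3 = 3.0137513
R_{2,2} = 3.0119275 + (3.0119275 − 3.0004177)/15 = 3.0126948
R_{3,2} = 3.0137513 + (3.0137513 − 3.0119275)/15 = 3.0138729
R_{3,3} = 3.0138729 + (3.0138729 − 3.0126948)/63 = 3.0138916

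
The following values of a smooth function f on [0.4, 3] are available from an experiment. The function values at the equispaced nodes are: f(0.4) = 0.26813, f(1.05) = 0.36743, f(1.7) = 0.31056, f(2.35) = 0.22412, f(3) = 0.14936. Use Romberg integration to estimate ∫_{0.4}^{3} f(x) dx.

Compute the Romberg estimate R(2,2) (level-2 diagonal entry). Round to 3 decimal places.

0.739

R(0,0) (trapezoid, 1 panel, h=2.6000): 0.54274
R(1,0) (trapezoid, 2 panels, h=1.3000): 0.67510
R(2,0) (trapezoid, 4 panels, h=0.6500): 0.72206
R(1,1) = 0.67510 + (0.67510 − 0.54274)/3 = 0.71922
R(2,1) = 0.72206 + (0.72206 − 0.67510)/3 = 0.73771
R(2,2) = 0.73771 + (0.73771 − 0.71922)/15 = 0.73894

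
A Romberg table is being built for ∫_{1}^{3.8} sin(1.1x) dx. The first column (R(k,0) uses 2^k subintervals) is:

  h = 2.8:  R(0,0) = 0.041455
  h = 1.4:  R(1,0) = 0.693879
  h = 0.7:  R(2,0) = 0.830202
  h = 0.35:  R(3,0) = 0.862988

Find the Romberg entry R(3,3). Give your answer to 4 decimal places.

0.8738

Richardson extrapolation on the trapezoidal column (denominator 4−1=3):
R(1,1) = (4·0.693879 − 0.041455) / 3 = 0.911354
R(2,1) = 0.830202 + (0.830202 − 0.693879)/3 = 0.875643
R(3,1) = (4·0.862988 − 0.830202) / 3 = 0.873917
R(2,2) = (16·0.875643 − 0.911354) / 15 = 0.873262
R(3,2) = (16·0.873917 − 0.875643) / 15 = 0.873802
R(3,3) = (64·0.873802 − 0.873262) / 63 = 0.873811
(Column j=1 coincides with Simpson's rule on the same nodes.)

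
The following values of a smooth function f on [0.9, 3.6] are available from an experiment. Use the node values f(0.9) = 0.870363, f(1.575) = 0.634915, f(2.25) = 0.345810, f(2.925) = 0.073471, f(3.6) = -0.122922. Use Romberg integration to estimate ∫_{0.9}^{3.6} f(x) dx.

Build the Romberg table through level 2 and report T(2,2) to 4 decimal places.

T(0,0) (trapezoid, 1 panel, h=2.7000): 1.009045
T(1,0) (trapezoid, 2 panels, h=1.3500): 0.971366
T(2,0) (trapezoid, 4 panels, h=0.6750): 0.963844
T(1,1) = 0.971366 + (0.971366 − 1.009045)/3 = 0.958806
T(2,1) = 0.963844 + (0.963844 − 0.971366)/3 = 0.961337
T(2,2) = 0.961337 + (0.961337 − 0.958806)/15 = 0.961506

0.9615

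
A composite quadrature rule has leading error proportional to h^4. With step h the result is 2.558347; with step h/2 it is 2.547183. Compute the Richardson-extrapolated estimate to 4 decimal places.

The leading error scales as h^4; refining by a factor of 2 reduces it by 2^4 = 16.
Extrapolated value = (16·A(h/2) − A(h)) / (16 − 1)
= (16·2.547183 − 2.558347) / 15
= 38.196581 / 15 = 2.546439

2.5464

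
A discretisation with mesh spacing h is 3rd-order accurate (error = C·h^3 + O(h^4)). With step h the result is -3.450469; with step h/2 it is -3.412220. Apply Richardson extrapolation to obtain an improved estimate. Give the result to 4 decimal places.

-3.4068

The leading error scales as h^3; refining by a factor of 2 reduces it by 2^3 = 8.
Extrapolated value = (8·A(h/2) − A(h)) / (8 − 1)
= (8·(-3.412220) − (-3.450469)) / 7
= -23.847291 / 7 = -3.406756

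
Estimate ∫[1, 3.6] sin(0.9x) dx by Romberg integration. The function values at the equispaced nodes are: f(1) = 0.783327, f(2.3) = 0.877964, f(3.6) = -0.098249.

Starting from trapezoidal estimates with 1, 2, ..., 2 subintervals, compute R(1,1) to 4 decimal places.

R(0,0) (trapezoid, 1 panel, h=2.6000): 0.890601
R(1,0) (trapezoid, 2 panels, h=1.3000): 1.586654
R(1,1) = 1.586654 + (1.586654 − 0.890601)/3 = 1.818672

1.8187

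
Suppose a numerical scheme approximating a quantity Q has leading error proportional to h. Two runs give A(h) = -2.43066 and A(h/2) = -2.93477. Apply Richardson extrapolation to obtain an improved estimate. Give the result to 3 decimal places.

-3.439

The leading error scales as h; refining by a factor of 2 reduces it by 2^1 = 2.
Extrapolated value = (2·A(h/2) − A(h)) / (2 − 1)
= (2·(-2.93477) − (-2.43066)) / 1
= -3.43888 / 1 = -3.43888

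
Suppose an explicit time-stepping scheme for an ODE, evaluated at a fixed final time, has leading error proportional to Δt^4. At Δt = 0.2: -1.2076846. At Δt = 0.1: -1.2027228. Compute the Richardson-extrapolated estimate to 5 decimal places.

Extrapolated value = (16·A(Δt/2) − A(Δt)) / (16 − 1)
= (16·(-1.2027228) − (-1.2076846)) / 15
= -18.0358802 / 15 = -1.2023920

-1.20239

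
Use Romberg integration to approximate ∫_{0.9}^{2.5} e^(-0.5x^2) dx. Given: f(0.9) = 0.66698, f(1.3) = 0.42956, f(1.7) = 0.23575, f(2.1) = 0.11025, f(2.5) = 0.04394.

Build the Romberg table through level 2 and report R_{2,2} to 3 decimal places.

0.446

R_{0,0} (trapezoid, 1 panel, h=1.6000): 0.56874
R_{1,0} (trapezoid, 2 panels, h=0.8000): 0.47297
R_{2,0} (trapezoid, 4 panels, h=0.4000): 0.45241
R_{1,1} = 0.47297 + (0.47297 − 0.56874)/3 = 0.44105
R_{2,1} = 0.45241 + (0.45241 − 0.47297)/3 = 0.44556
R_{2,2} = 0.44556 + (0.44556 − 0.44105)/15 = 0.44586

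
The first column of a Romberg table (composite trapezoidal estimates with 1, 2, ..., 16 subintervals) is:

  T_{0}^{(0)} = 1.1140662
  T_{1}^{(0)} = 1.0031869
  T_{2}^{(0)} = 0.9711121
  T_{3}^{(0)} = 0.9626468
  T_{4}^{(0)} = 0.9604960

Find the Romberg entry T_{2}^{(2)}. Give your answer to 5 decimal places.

Richardson extrapolation on the trapezoidal column (denominator 4−1=3):
T_{1}^{(1)} = 1.0031869 + (1.0031869 − 1.1140662)/3 = 0.9662271
T_{2}^{(1)} = 0.9711121 + (0.9711121 − 1.0031869)/3 = 0.9604205
T_{2}^{(2)} = (16·0.9604205 − 0.9662271) / 15 = 0.9600334

0.96003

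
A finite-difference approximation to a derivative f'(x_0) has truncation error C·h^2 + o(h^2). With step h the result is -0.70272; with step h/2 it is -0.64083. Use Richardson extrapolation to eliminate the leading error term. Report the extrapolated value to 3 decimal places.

-0.620

Extrapolated value = (4·A(h/2) − A(h)) / (4 − 1)
= (4·(-0.64083) − (-0.70272)) / 3
= -1.86060 / 3 = -0.62020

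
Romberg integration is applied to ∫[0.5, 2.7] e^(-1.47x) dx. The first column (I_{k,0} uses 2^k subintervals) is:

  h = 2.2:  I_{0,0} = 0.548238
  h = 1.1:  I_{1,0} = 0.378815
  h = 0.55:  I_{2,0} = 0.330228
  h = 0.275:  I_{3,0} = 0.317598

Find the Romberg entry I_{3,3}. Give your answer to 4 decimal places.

0.3133

Richardson extrapolation on the trapezoidal column (denominator 4−1=3):
I_{1,1} = (4·0.378815 − 0.548238) / 3 = 0.322341
I_{2,1} = 0.330228 + (0.330228 − 0.378815)/3 = 0.314032
I_{3,1} = (4·0.317598 − 0.330228) / 3 = 0.313388
I_{2,2} = (16·0.314032 − 0.322341) / 15 = 0.313478
I_{3,2} = 0.313388 + (0.313388 − 0.314032)/15 = 0.313345
I_{3,3} = 0.313345 + (0.313345 − 0.313478)/63 = 0.313343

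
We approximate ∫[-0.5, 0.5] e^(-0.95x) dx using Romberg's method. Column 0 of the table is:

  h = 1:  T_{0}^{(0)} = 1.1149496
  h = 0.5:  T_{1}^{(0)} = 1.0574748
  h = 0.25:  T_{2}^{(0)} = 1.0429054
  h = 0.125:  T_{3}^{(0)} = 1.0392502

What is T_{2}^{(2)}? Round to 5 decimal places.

1.03803

Richardson extrapolation on the trapezoidal column (denominator 4−1=3):
T_{1}^{(1)} = (4·1.0574748 − 1.1149496) / 3 = 1.0383165
T_{2}^{(1)} = 1.0429054 + (1.0429054 − 1.0574748)/3 = 1.0380489
T_{2}^{(2)} = (16·1.0380489 − 1.0383165) / 15 = 1.0380311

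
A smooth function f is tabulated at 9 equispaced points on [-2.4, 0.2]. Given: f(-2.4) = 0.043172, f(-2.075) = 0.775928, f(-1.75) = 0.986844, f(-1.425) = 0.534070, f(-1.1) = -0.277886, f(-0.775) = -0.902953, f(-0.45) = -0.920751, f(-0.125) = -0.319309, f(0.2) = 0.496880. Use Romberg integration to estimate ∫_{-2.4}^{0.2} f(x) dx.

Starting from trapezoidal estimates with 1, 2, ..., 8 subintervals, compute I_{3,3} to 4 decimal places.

I_{0,0} (trapezoid, 1 panel, h=2.6000): 0.702068
I_{1,0} (trapezoid, 2 panels, h=1.3000): -0.010218
I_{2,0} (trapezoid, 4 panels, h=0.6500): 0.037851
I_{3,0} (trapezoid, 8 panels, h=0.3250): 0.047440
I_{1,1} = -0.010218 + (-0.010218 − 0.702068)/3 = -0.247647
I_{2,1} = 0.037851 + (0.037851 − (-0.010218))/3 = 0.053874
I_{3,1} = 0.047440 + (0.047440 − 0.037851)/3 = 0.050636
I_{2,2} = 0.053874 + (0.053874 − (-0.247647))/15 = 0.073975
I_{3,2} = 0.050636 + (0.050636 − 0.053874)/15 = 0.050420
I_{3,3} = 0.050420 + (0.050420 − 0.073975)/63 = 0.050046

0.0500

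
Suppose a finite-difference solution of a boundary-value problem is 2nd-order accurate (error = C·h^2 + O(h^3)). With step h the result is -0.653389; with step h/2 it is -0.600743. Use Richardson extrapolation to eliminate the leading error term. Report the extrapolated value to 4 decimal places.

Extrapolated value = (4·A(h/2) − A(h)) / (4 − 1)
= (4·(-0.600743) − (-0.653389)) / 3
= -1.749583 / 3 = -0.583194

-0.5832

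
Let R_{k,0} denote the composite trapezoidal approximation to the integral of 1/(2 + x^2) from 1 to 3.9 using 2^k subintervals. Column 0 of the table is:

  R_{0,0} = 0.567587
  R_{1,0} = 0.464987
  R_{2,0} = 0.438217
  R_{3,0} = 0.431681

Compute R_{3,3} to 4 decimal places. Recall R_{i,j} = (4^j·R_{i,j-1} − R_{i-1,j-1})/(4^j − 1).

R_{1,1} = 0.464987 + (0.464987 − 0.567587)/3 = 0.430787
R_{2,1} = (4·0.438217 − 0.464987) / 3 = 0.429294
R_{3,1} = (4·0.431681 − 0.438217) / 3 = 0.429502
R_{2,2} = 0.429294 + (0.429294 − 0.430787)/15 = 0.429194
R_{3,2} = (16·0.429502 − 0.429294) / 15 = 0.429516
R_{3,3} = 0.429516 + (0.429516 − 0.429194)/63 = 0.429521
(Column j=1 coincides with Simpson's rule on the same nodes.)

0.4295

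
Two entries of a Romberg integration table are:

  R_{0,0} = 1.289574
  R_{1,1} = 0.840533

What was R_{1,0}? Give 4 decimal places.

From R_{1,1} = (4·R_{1,0} − R_{0,0})/3, solve for R_{1,0}:
4·R_{1,0} = 3·0.840533 + 1.289574 = 3.811173
R_{1,0} = 0.952793

0.9528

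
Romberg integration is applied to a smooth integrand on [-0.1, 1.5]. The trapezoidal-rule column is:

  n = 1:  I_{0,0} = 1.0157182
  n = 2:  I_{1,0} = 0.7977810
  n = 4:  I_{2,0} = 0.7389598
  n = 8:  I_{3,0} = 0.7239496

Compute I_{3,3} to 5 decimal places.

0.71892

I_{1,1} = (4·0.7977810 − 1.0157182) / 3 = 0.7251353
I_{2,1} = (4·0.7389598 − 0.7977810) / 3 = 0.7193527
I_{3,1} = 0.7239496 + (0.7239496 − 0.7389598)/3 = 0.7189462
I_{2,2} = (16·0.7193527 − 0.7251353) / 15 = 0.7189672
I_{3,2} = 0.7189462 + (0.7189462 − 0.7193527)/15 = 0.7189191
I_{3,3} = (64·0.7189191 − 0.7189672) / 63 = 0.7189183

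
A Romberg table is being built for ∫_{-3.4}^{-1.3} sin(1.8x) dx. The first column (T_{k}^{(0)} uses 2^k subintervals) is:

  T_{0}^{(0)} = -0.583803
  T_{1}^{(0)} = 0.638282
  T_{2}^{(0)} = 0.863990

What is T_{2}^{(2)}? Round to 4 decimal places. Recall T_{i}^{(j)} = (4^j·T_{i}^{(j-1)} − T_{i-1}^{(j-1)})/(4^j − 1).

Richardson extrapolation on the trapezoidal column (denominator 4−1=3):
T_{1}^{(1)} = (4·0.638282 − (-0.583803)) / 3 = 1.045644
T_{2}^{(1)} = 0.863990 + (0.863990 − 0.638282)/3 = 0.939226
T_{2}^{(2)} = 0.939226 + (0.939226 − 1.045644)/15 = 0.932131

0.9321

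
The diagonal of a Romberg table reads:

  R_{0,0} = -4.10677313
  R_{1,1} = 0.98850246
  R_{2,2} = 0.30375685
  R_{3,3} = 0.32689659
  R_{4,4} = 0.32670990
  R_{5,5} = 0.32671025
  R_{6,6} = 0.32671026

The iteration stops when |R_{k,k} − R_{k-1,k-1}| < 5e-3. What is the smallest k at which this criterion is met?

k = 4

|R_{1,1} − R_{0,0}| = 5.09527559 ≥ 5e-3
|R_{2,2} − R_{1,1}| = 0.68474561 ≥ 5e-3
|R_{3,3} − R_{2,2}| = 0.02313974 ≥ 5e-3
|R_{4,4} − R_{3,3}| = 0.00018669 < 5e-3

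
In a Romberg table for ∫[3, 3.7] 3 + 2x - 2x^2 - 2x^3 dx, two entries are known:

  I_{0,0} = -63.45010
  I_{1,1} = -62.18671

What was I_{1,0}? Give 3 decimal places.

-62.503

From I_{1,1} = (4·I_{1,0} − I_{0,0})/3, solve for I_{1,0}:
4·I_{1,0} = 3·(-62.18671) + (-63.45010) = -250.01023
I_{1,0} = -62.50256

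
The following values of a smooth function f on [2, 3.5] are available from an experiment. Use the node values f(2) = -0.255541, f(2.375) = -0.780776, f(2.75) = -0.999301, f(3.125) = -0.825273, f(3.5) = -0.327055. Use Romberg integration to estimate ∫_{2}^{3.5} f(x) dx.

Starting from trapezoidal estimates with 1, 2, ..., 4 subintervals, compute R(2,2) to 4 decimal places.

-1.1244

R(0,0) (trapezoid, 1 panel, h=1.5000): -0.436947
R(1,0) (trapezoid, 2 panels, h=0.7500): -0.967949
R(2,0) (trapezoid, 4 panels, h=0.3750): -1.086243
R(1,1) = -0.967949 + (-0.967949 − (-0.436947))/3 = -1.144950
R(2,1) = -1.086243 + (-1.086243 − (-0.967949))/3 = -1.125674
R(2,2) = -1.125674 + (-1.125674 − (-1.144950))/15 = -1.124389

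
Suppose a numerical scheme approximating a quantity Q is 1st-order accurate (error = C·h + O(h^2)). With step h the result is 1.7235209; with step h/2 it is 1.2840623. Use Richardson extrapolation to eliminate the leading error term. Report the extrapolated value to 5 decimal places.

The leading error scales as h; refining by a factor of 2 reduces it by 2^1 = 2.
Extrapolated value = (2·A(h/2) − A(h)) / (2 − 1)
= (2·1.2840623 − 1.7235209) / 1
= 0.8446037 / 1 = 0.8446037

0.84460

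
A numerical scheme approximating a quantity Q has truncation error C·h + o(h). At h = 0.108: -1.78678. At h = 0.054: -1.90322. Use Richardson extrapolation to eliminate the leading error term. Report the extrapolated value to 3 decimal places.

The leading error scales as h; refining by a factor of 2 reduces it by 2^1 = 2.
Extrapolated value = (2·A(h/2) − A(h)) / (2 − 1)
= (2·(-1.90322) − (-1.78678)) / 1
= -2.01966 / 1 = -2.01966

-2.020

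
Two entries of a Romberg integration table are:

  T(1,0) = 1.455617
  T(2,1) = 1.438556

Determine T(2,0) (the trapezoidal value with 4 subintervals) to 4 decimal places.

From T(2,1) = (4·T(2,0) − T(1,0))/3, solve for T(2,0):
4·T(2,0) = 3·1.438556 + 1.455617 = 5.771285
T(2,0) = 1.442821

1.4428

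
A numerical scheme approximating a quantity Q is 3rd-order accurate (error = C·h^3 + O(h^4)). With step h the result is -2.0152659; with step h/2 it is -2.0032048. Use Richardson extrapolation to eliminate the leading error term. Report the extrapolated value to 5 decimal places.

-2.00148

The leading error scales as h^3; refining by a factor of 2 reduces it by 2^3 = 8.
Extrapolated value = (8·A(h/2) − A(h)) / (8 − 1)
= (8·(-2.0032048) − (-2.0152659)) / 7
= -14.0103725 / 7 = -2.0014818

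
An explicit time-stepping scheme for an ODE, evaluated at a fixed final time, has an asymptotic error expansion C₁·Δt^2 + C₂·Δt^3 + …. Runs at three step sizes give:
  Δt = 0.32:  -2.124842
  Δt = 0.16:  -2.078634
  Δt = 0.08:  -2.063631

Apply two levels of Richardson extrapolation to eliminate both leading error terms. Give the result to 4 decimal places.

First eliminate the Δt^2 term (factor 2^2 = 4):
  B₁ = (4·(-2.078634) − (-2.124842))/3 = -2.063231
  B₂ = (4·(-2.063631) − (-2.078634))/3 = -2.058630
Then eliminate the Δt^3 term (factor 2^3 = 8):
  (8·(-2.058630) − (-2.063231))/7 = -2.057973

-2.0580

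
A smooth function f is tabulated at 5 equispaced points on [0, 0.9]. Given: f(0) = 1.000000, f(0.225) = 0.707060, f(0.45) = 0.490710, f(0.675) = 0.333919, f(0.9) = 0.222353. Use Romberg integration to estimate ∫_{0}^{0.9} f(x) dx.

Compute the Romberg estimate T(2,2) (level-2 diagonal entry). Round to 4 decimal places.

T(0,0) (trapezoid, 1 panel, h=0.9000): 0.550059
T(1,0) (trapezoid, 2 panels, h=0.4500): 0.495849
T(2,0) (trapezoid, 4 panels, h=0.2250): 0.482145
T(1,1) = 0.495849 + (0.495849 − 0.550059)/3 = 0.477779
T(2,1) = 0.482145 + (0.482145 − 0.495849)/3 = 0.477577
T(2,2) = 0.477577 + (0.477577 − 0.477779)/15 = 0.477564

0.4776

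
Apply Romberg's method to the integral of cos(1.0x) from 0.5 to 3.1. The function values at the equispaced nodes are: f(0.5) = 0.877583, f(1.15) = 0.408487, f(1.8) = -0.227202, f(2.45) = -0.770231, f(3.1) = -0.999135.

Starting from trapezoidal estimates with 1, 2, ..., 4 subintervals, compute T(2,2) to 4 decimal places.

-0.4378

T(0,0) (trapezoid, 1 panel, h=2.6000): -0.158018
T(1,0) (trapezoid, 2 panels, h=1.3000): -0.374371
T(2,0) (trapezoid, 4 panels, h=0.6500): -0.422319
T(1,1) = -0.374371 + (-0.374371 − (-0.158018))/3 = -0.446489
T(2,1) = -0.422319 + (-0.422319 − (-0.374371))/3 = -0.438302
T(2,2) = -0.438302 + (-0.438302 − (-0.446489))/15 = -0.437756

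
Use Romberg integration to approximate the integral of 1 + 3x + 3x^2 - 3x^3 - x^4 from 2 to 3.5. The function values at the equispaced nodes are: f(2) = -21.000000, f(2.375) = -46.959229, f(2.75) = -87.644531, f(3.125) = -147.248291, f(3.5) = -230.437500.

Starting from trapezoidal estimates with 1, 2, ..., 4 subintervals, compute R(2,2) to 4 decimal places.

-150.4406

R(0,0) (trapezoid, 1 panel, h=1.5000): -188.578125
R(1,0) (trapezoid, 2 panels, h=0.7500): -160.022461
R(2,0) (trapezoid, 4 panels, h=0.3750): -152.839050
R(1,1) = -160.022461 + (-160.022461 − (-188.578125))/3 = -150.503906
R(2,1) = -152.839050 + (-152.839050 − (-160.022461))/3 = -150.444580
R(2,2) = -150.444580 + (-150.444580 − (-150.503906))/15 = -150.440625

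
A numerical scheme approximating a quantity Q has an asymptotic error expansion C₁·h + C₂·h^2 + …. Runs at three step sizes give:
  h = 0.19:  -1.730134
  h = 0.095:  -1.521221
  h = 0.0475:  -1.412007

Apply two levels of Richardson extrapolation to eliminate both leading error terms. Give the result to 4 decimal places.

First eliminate the h term (factor 2^1 = 2):
  B₁ = (2·(-1.521221) − (-1.730134))/1 = -1.312308
  B₂ = (2·(-1.412007) − (-1.521221))/1 = -1.302793
Then eliminate the h^2 term (factor 2^2 = 4):
  (4·(-1.302793) − (-1.312308))/3 = -1.299621

-1.2996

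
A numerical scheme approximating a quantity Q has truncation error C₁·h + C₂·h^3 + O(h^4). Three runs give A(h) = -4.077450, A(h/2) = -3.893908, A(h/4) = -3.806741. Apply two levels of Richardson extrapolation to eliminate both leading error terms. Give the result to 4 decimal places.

-3.7209

First eliminate the h term (factor 2^1 = 2):
  B₁ = (2·(-3.893908) − (-4.077450))/1 = -3.710366
  B₂ = (2·(-3.806741) − (-3.893908))/1 = -3.719574
Then eliminate the h^3 term (factor 2^3 = 8):
  (8·(-3.719574) − (-3.710366))/7 = -3.720889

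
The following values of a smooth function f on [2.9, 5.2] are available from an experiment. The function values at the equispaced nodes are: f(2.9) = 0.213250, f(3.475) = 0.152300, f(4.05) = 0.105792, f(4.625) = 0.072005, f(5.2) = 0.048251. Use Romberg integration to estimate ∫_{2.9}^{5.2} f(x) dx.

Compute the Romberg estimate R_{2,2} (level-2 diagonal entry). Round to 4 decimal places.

R_{0,0} (trapezoid, 1 panel, h=2.3000): 0.300726
R_{1,0} (trapezoid, 2 panels, h=1.1500): 0.272024
R_{2,0} (trapezoid, 4 panels, h=0.5750): 0.264987
R_{1,1} = 0.272024 + (0.272024 − 0.300726)/3 = 0.262457
R_{2,1} = 0.264987 + (0.264987 − 0.272024)/3 = 0.262641
R_{2,2} = 0.262641 + (0.262641 − 0.262457)/15 = 0.262653

0.2627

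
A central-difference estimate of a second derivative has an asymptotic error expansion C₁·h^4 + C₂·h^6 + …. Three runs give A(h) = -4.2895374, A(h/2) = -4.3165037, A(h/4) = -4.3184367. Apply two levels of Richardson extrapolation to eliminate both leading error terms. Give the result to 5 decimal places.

-4.31857

First eliminate the h^4 term (factor 2^4 = 16):
  B₁ = (16·(-4.3165037) − (-4.2895374))/15 = -4.3183015
  B₂ = (16·(-4.3184367) − (-4.3165037))/15 = -4.3185656
Then eliminate the h^6 term (factor 2^6 = 64):
  (64·(-4.3185656) − (-4.3183015))/63 = -4.3185698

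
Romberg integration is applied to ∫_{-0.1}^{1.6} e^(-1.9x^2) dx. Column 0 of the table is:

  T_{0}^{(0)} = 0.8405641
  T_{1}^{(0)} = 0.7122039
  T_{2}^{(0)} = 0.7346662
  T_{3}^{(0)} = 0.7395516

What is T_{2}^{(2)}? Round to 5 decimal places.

0.74700

Richardson extrapolation on the trapezoidal column (denominator 4−1=3):
T_{1}^{(1)} = 0.7122039 + (0.7122039 − 0.8405641)/3 = 0.6694172
T_{2}^{(1)} = (4·0.7346662 − 0.7122039) / 3 = 0.7421536
T_{2}^{(2)} = 0.7421536 + (0.7421536 − 0.6694172)/15 = 0.7470027
(Column j=1 coincides with Simpson's rule on the same nodes.)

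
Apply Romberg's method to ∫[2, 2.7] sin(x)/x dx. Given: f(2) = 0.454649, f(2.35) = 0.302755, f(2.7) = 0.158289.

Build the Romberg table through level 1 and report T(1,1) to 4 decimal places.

0.2128

T(0,0) (trapezoid, 1 panel, h=0.7000): 0.214528
T(1,0) (trapezoid, 2 panels, h=0.3500): 0.213228
T(1,1) = 0.213228 + (0.213228 − 0.214528)/3 = 0.212795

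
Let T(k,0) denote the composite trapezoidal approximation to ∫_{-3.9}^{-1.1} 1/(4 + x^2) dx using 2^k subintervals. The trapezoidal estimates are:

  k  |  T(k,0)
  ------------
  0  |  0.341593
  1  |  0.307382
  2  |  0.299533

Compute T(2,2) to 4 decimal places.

T(1,1) = 0.307382 + (0.307382 − 0.341593)/3 = 0.295978
T(2,1) = 0.299533 + (0.299533 − 0.307382)/3 = 0.296917
T(2,2) = 0.296917 + (0.296917 − 0.295978)/15 = 0.296980
(Column j=1 coincides with Simpson's rule on the same nodes.)

0.2970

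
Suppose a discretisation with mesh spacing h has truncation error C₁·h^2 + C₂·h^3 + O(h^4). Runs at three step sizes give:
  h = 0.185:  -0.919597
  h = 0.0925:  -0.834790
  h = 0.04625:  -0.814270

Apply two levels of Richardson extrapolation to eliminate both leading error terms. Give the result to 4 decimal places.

First eliminate the h^2 term (factor 2^2 = 4):
  B₁ = (4·(-0.834790) − (-0.919597))/3 = -0.806521
  B₂ = (4·(-0.814270) − (-0.834790))/3 = -0.807430
Then eliminate the h^3 term (factor 2^3 = 8):
  (8·(-0.807430) − (-0.806521))/7 = -0.807560

-0.8076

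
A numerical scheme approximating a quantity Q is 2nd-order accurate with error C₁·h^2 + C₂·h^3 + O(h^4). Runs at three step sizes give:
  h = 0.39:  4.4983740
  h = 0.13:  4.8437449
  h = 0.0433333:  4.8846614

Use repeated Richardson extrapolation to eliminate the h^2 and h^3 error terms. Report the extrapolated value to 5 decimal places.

First eliminate the h^2 term (factor 3^2 = 9):
  B₁ = (9·4.8437449 − 4.4983740)/8 = 4.8869163
  B₂ = (9·4.8846614 − 4.8437449)/8 = 4.8897760
Then eliminate the h^3 term (factor 3^3 = 27):
  (27·4.8897760 − 4.8869163)/26 = 4.8898860

4.88989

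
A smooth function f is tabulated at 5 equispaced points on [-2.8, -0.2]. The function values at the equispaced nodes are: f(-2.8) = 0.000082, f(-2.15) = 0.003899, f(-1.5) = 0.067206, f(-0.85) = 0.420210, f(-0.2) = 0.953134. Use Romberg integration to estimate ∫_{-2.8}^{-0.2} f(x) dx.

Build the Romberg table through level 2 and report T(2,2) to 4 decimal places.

0.6081

T(0,0) (trapezoid, 1 panel, h=2.6000): 1.239181
T(1,0) (trapezoid, 2 panels, h=1.3000): 0.706958
T(2,0) (trapezoid, 4 panels, h=0.6500): 0.629150
T(1,1) = 0.706958 + (0.706958 − 1.239181)/3 = 0.529550
T(2,1) = 0.629150 + (0.629150 − 0.706958)/3 = 0.603214
T(2,2) = 0.603214 + (0.603214 − 0.529550)/15 = 0.608125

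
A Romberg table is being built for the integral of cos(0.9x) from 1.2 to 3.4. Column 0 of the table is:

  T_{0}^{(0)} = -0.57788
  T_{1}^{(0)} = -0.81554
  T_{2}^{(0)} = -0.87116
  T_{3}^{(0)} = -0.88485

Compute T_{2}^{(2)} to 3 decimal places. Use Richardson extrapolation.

-0.889

T_{1}^{(1)} = -0.81554 + (-0.81554 − (-0.57788))/3 = -0.89476
T_{2}^{(1)} = -0.87116 + (-0.87116 − (-0.81554))/3 = -0.88970
T_{2}^{(2)} = -0.88970 + (-0.88970 − (-0.89476))/15 = -0.88936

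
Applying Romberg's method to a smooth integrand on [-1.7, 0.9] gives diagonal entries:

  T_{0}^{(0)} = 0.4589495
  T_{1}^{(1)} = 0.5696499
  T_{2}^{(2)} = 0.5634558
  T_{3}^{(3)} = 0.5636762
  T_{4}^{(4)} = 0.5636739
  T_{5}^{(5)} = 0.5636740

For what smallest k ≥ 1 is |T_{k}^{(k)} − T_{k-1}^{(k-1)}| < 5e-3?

k = 3

|T_{1}^{(1)} − T_{0}^{(0)}| = 0.1107004 ≥ 5e-3
|T_{2}^{(2)} − T_{1}^{(1)}| = 0.0061941 ≥ 5e-3
|T_{3}^{(3)} − T_{2}^{(2)}| = 0.0002204 < 5e-3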